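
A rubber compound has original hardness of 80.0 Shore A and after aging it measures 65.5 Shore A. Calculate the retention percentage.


Retention = aged / original * 100
= 65.5 / 80.0 * 100
= 81.9%

81.9%


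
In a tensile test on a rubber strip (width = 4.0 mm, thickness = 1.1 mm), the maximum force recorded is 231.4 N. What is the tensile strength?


Area = width * thickness = 4.0 * 1.1 = 4.4 mm^2
TS = force / area = 231.4 / 4.4 = 52.59 MPa

52.59 MPa


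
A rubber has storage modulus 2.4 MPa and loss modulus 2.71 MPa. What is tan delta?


tan delta = E'' / E'
= 2.71 / 2.4
= 1.1292

tan delta = 1.1292


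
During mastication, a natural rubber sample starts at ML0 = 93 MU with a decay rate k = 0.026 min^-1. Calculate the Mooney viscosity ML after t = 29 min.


ML = ML0 * exp(-k * t)
ML = 93 * exp(-0.026 * 29)
ML = 93 * 0.4705
ML = 43.75 MU

43.75 MU


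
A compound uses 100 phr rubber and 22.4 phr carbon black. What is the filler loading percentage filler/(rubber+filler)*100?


Filler % = filler / (rubber + filler) * 100
= 22.4 / (100 + 22.4) * 100
= 22.4 / 122.4 * 100
= 18.3%

18.3%


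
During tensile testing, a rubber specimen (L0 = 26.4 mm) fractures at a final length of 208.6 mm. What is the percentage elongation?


Elongation = (Lf - L0) / L0 * 100
= (208.6 - 26.4) / 26.4 * 100
= 182.2 / 26.4 * 100
= 690.2%

690.2%


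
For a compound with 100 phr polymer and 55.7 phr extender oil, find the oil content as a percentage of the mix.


Oil % = oil / (100 + oil) * 100
= 55.7 / (100 + 55.7) * 100
= 55.7 / 155.7 * 100
= 35.77%

35.77%


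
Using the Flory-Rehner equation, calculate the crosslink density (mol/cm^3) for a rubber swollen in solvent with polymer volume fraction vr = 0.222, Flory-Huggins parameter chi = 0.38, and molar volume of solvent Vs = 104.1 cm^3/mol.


ln(1 - vr) = ln(1 - 0.222) = -0.2510
Numerator = -((-0.2510) + 0.222 + 0.38 * 0.222^2) = 0.0103
Denominator = 104.1 * (0.222^(1/3) - 0.222/2) = 51.4780
nu = 0.0103 / 51.4780 = 2.0010e-04 mol/cm^3

2.0010e-04 mol/cm^3


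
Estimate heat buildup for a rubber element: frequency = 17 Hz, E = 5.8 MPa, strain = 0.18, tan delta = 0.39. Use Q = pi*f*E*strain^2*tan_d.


Q = pi * f * E * strain^2 * tan_d
= pi * 17 * 5.8 * 0.18^2 * 0.39
= pi * 17 * 5.8 * 0.0324 * 0.39
= 3.9141

Q = 3.9141


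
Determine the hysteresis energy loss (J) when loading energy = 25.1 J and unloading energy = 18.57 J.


Hysteresis loss = loading - unloading
= 25.1 - 18.57
= 6.53 J

6.53 J


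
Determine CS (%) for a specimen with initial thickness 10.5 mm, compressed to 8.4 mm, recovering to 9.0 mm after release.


CS = (t0 - recovered) / (t0 - ts) * 100
= (10.5 - 9.0) / (10.5 - 8.4) * 100
= 1.5 / 2.1 * 100
= 71.4%

71.4%


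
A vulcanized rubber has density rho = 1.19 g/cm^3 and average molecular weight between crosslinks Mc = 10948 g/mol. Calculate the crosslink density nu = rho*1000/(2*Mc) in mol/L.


nu = rho * 1000 / (2 * Mc)
nu = 1.19 * 1000 / (2 * 10948)
nu = 1190.0 / 21896
nu = 0.0543 mol/L

0.0543 mol/L


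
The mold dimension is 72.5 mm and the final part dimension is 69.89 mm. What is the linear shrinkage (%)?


Shrinkage = (mold - part) / mold * 100
= (72.5 - 69.89) / 72.5 * 100
= 2.61 / 72.5 * 100
= 3.6%

3.6%


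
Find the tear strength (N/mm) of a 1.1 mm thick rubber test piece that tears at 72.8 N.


Tear strength = force / thickness
= 72.8 / 1.1
= 66.18 N/mm

66.18 N/mm


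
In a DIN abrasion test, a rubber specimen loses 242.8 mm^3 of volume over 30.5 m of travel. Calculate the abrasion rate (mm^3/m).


Rate = volume_loss / distance
= 242.8 / 30.5
= 7.961 mm^3/m

7.961 mm^3/m


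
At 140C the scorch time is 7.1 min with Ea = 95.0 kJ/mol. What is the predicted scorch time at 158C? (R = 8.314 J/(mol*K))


Convert temperatures: T1 = 140 + 273.15 = 413.15 K, T2 = 158 + 273.15 = 431.15 K
ts2_new = 7.1 * exp(95000 / 8.314 * (1/431.15 - 1/413.15))
1/T2 - 1/T1 = -1.0105e-04
ts2_new = 2.24 min

2.24 min


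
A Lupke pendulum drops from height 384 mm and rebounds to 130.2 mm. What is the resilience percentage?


Resilience = h_rebound / h_drop * 100
= 130.2 / 384 * 100
= 33.9%

33.9%


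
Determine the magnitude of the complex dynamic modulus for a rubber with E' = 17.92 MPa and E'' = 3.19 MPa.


|E*| = sqrt(E'^2 + E''^2)
= sqrt(17.92^2 + 3.19^2)
= sqrt(321.1264 + 10.1761)
= 18.202 MPa

18.202 MPa


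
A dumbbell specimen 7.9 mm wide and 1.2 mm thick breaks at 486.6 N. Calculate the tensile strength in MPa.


Area = width * thickness = 7.9 * 1.2 = 9.48 mm^2
TS = force / area = 486.6 / 9.48 = 51.33 MPa

51.33 MPa


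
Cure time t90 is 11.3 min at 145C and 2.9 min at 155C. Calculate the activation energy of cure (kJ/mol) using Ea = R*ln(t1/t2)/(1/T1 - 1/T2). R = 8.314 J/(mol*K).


T1 = 418.15 K, T2 = 428.15 K
1/T1 - 1/T2 = 5.5856e-05
ln(t1/t2) = ln(11.3/2.9) = 1.3601
Ea = 8.314 * 1.3601 / 5.5856e-05 = 202444.6724 J/mol
Ea = 202.44 kJ/mol

202.44 kJ/mol


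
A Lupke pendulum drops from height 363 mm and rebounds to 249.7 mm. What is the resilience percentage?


Resilience = h_rebound / h_drop * 100
= 249.7 / 363 * 100
= 68.8%

68.8%


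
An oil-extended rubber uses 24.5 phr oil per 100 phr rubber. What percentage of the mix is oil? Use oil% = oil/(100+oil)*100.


Oil % = oil / (100 + oil) * 100
= 24.5 / (100 + 24.5) * 100
= 24.5 / 124.5 * 100
= 19.68%

19.68%


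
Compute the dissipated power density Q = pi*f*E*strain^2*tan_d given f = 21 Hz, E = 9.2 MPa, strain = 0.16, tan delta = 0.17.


Q = pi * f * E * strain^2 * tan_d
= pi * 21 * 9.2 * 0.16^2 * 0.17
= pi * 21 * 9.2 * 0.0256 * 0.17
= 2.6415

Q = 2.6415


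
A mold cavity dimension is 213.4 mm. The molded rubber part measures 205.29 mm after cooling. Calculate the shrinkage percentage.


Shrinkage = (mold - part) / mold * 100
= (213.4 - 205.29) / 213.4 * 100
= 8.11 / 213.4 * 100
= 3.8%

3.8%


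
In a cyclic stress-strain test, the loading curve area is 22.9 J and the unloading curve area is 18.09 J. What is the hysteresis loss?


Hysteresis loss = loading - unloading
= 22.9 - 18.09
= 4.81 J

4.81 J


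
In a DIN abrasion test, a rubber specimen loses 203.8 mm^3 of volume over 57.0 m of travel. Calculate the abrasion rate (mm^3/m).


Rate = volume_loss / distance
= 203.8 / 57.0
= 3.575 mm^3/m

3.575 mm^3/m


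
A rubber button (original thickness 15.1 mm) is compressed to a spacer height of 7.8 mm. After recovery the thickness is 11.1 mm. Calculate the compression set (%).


CS = (t0 - recovered) / (t0 - ts) * 100
= (15.1 - 11.1) / (15.1 - 7.8) * 100
= 4.0 / 7.3 * 100
= 54.8%

54.8%


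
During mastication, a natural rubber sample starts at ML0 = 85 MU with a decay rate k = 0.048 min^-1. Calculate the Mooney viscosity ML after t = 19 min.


ML = ML0 * exp(-k * t)
ML = 85 * exp(-0.048 * 19)
ML = 85 * 0.4017
ML = 34.15 MU

34.15 MU


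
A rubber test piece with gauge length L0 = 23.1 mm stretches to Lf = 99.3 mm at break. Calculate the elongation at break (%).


Elongation = (Lf - L0) / L0 * 100
= (99.3 - 23.1) / 23.1 * 100
= 76.2 / 23.1 * 100
= 329.9%

329.9%


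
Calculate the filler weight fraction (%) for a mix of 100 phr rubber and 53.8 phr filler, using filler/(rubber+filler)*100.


Filler % = filler / (rubber + filler) * 100
= 53.8 / (100 + 53.8) * 100
= 53.8 / 153.8 * 100
= 34.98%

34.98%


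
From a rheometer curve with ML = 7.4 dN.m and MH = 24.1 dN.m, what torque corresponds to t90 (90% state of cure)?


M90 = ML + 0.9 * (MH - ML)
M90 = 7.4 + 0.9 * (24.1 - 7.4)
M90 = 7.4 + 0.9 * 16.7
M90 = 22.43 dN.m

22.43 dN.m


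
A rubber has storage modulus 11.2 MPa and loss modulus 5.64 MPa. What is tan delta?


tan delta = E'' / E'
= 5.64 / 11.2
= 0.5036

tan delta = 0.5036


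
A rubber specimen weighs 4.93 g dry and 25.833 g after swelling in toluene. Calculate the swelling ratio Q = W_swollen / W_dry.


Q = W_swollen / W_dry
Q = 25.833 / 4.93
Q = 5.24

Q = 5.24


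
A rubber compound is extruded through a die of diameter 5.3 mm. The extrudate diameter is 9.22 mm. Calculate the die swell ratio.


Die swell ratio = D_extrudate / D_die
= 9.22 / 5.3
= 1.74

Die swell = 1.74


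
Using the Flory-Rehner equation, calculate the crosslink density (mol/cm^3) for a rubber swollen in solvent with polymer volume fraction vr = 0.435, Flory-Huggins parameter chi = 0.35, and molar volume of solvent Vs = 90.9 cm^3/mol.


ln(1 - vr) = ln(1 - 0.435) = -0.5709
Numerator = -((-0.5709) + 0.435 + 0.35 * 0.435^2) = 0.0697
Denominator = 90.9 * (0.435^(1/3) - 0.435/2) = 49.1040
nu = 0.0697 / 49.1040 = 0.0014 mol/cm^3

0.0014 mol/cm^3


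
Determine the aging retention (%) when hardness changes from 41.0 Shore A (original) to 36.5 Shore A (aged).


Retention = aged / original * 100
= 36.5 / 41.0 * 100
= 89.0%

89.0%


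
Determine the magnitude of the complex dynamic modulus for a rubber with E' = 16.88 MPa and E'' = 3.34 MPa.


|E*| = sqrt(E'^2 + E''^2)
= sqrt(16.88^2 + 3.34^2)
= sqrt(284.9344 + 11.1556)
= 17.207 MPa

17.207 MPa


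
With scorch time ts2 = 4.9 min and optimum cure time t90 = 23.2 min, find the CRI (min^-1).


CRI = 100 / (t90 - ts2)
= 100 / (23.2 - 4.9)
= 100 / 18.3
= 5.46 min^-1

5.46 min^-1


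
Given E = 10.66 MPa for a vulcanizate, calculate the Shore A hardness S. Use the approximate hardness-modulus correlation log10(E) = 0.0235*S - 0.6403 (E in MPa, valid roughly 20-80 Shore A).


log10(E) = 0.0235*S - 0.6403  =>  S = (log10(E) + 0.6403) / 0.0235
log10(10.66) = 1.027757
S = (1.027757 + 0.6403) / 0.0235 = 1.668057 / 0.0235
S = 71.0

Shore A = 71.0


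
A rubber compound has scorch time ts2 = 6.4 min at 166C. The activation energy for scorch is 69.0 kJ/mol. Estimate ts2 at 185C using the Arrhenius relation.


Convert temperatures: T1 = 166 + 273.15 = 439.15 K, T2 = 185 + 273.15 = 458.15 K
ts2_new = 6.4 * exp(69000 / 8.314 * (1/458.15 - 1/439.15))
1/T2 - 1/T1 = -9.4435e-05
ts2_new = 2.92 min

2.92 min


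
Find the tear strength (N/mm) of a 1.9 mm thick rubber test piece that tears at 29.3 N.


Tear strength = force / thickness
= 29.3 / 1.9
= 15.42 N/mm

15.42 N/mm


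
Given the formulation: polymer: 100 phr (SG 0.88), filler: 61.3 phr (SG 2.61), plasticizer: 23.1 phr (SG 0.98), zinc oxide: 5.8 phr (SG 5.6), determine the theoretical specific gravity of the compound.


Sum of weights = 190.2
Volume contributions:
  polymer: 100/0.88 = 113.6364
  filler: 61.3/2.61 = 23.4866
  plasticizer: 23.1/0.98 = 23.5714
  zinc oxide: 5.8/5.6 = 1.0357
Sum of volumes = 161.7301
SG = 190.2 / 161.7301 = 1.176

SG = 1.176


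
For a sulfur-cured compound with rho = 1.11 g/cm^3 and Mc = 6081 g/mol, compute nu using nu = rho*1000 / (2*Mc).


nu = rho * 1000 / (2 * Mc)
nu = 1.11 * 1000 / (2 * 6081)
nu = 1110.0 / 12162
nu = 0.0913 mol/L

0.0913 mol/L


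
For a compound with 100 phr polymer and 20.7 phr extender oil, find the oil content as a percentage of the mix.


Oil % = oil / (100 + oil) * 100
= 20.7 / (100 + 20.7) * 100
= 20.7 / 120.7 * 100
= 17.15%

17.15%


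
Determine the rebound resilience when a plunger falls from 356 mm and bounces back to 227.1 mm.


Resilience = h_rebound / h_drop * 100
= 227.1 / 356 * 100
= 63.8%

63.8%


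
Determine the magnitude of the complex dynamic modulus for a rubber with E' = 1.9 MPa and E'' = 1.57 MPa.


|E*| = sqrt(E'^2 + E''^2)
= sqrt(1.9^2 + 1.57^2)
= sqrt(3.6100 + 2.4649)
= 2.465 MPa

2.465 MPa


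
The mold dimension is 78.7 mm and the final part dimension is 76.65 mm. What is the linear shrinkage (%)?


Shrinkage = (mold - part) / mold * 100
= (78.7 - 76.65) / 78.7 * 100
= 2.05 / 78.7 * 100
= 2.6%

2.6%


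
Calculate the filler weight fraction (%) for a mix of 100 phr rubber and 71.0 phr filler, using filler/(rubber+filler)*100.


Filler % = filler / (rubber + filler) * 100
= 71.0 / (100 + 71.0) * 100
= 71.0 / 171.0 * 100
= 41.52%

41.52%


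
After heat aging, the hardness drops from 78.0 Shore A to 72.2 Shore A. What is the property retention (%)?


Retention = aged / original * 100
= 72.2 / 78.0 * 100
= 92.6%

92.6%


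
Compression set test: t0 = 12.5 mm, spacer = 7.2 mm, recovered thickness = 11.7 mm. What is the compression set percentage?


CS = (t0 - recovered) / (t0 - ts) * 100
= (12.5 - 11.7) / (12.5 - 7.2) * 100
= 0.8 / 5.3 * 100
= 15.1%

15.1%


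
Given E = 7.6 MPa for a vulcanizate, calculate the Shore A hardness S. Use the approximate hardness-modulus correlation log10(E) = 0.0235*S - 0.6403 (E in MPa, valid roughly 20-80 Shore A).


log10(E) = 0.0235*S - 0.6403  =>  S = (log10(E) + 0.6403) / 0.0235
log10(7.6) = 0.880814
S = (0.880814 + 0.6403) / 0.0235 = 1.521114 / 0.0235
S = 64.7

Shore A = 64.7


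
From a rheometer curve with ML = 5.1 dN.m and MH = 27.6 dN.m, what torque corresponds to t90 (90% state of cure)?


M90 = ML + 0.9 * (MH - ML)
M90 = 5.1 + 0.9 * (27.6 - 5.1)
M90 = 5.1 + 0.9 * 22.5
M90 = 25.35 dN.m

25.35 dN.m


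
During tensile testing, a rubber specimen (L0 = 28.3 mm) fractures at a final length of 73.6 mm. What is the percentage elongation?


Elongation = (Lf - L0) / L0 * 100
= (73.6 - 28.3) / 28.3 * 100
= 45.3 / 28.3 * 100
= 160.1%

160.1%


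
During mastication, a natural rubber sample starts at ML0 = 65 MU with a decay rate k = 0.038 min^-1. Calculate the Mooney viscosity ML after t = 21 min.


ML = ML0 * exp(-k * t)
ML = 65 * exp(-0.038 * 21)
ML = 65 * 0.4502
ML = 29.26 MU

29.26 MU


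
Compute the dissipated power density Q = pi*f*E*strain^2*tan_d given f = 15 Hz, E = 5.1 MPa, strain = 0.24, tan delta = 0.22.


Q = pi * f * E * strain^2 * tan_d
= pi * 15 * 5.1 * 0.24^2 * 0.22
= pi * 15 * 5.1 * 0.0576 * 0.22
= 3.0455

Q = 3.0455


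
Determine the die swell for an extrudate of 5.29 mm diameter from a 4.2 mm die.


Die swell ratio = D_extrudate / D_die
= 5.29 / 4.2
= 1.26

Die swell = 1.26


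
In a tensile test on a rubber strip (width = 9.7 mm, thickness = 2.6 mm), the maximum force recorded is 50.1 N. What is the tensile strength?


Area = width * thickness = 9.7 * 2.6 = 25.22 mm^2
TS = force / area = 50.1 / 25.22 = 1.99 MPa

1.99 MPa


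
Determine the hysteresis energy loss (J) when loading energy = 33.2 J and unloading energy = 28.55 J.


Hysteresis loss = loading - unloading
= 33.2 - 28.55
= 4.65 J

4.65 J


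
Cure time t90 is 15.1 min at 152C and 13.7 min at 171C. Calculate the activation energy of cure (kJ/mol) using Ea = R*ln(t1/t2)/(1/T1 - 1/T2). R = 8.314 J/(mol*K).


T1 = 425.15 K, T2 = 444.15 K
1/T1 - 1/T2 = 1.0062e-04
ln(t1/t2) = ln(15.1/13.7) = 0.0973
Ea = 8.314 * 0.0973 / 1.0062e-04 = 8039.6335 J/mol
Ea = 8.04 kJ/mol

8.04 kJ/mol


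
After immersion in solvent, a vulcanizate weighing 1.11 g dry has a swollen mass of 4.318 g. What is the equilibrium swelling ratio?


Q = W_swollen / W_dry
Q = 4.318 / 1.11
Q = 3.89

Q = 3.89


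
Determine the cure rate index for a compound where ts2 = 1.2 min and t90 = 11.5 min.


CRI = 100 / (t90 - ts2)
= 100 / (11.5 - 1.2)
= 100 / 10.3
= 9.71 min^-1

9.71 min^-1


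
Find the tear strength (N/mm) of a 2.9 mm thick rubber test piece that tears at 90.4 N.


Tear strength = force / thickness
= 90.4 / 2.9
= 31.17 N/mm

31.17 N/mm


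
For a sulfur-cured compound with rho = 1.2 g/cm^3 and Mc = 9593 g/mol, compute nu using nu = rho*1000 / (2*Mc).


nu = rho * 1000 / (2 * Mc)
nu = 1.2 * 1000 / (2 * 9593)
nu = 1200.0 / 19186
nu = 0.0625 mol/L

0.0625 mol/L


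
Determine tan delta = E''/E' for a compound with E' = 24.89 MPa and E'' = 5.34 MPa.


tan delta = E'' / E'
= 5.34 / 24.89
= 0.2145

tan delta = 0.2145


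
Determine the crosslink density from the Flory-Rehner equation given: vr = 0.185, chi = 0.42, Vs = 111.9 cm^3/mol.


ln(1 - vr) = ln(1 - 0.185) = -0.2046
Numerator = -((-0.2046) + 0.185 + 0.42 * 0.185^2) = 0.0052
Denominator = 111.9 * (0.185^(1/3) - 0.185/2) = 53.4101
nu = 0.0052 / 53.4101 = 9.7223e-05 mol/cm^3

9.7223e-05 mol/cm^3


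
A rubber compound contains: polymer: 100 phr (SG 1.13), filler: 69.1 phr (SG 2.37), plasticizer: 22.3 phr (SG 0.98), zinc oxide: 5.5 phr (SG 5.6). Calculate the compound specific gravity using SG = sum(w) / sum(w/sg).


Sum of weights = 196.9
Volume contributions:
  polymer: 100/1.13 = 88.4956
  filler: 69.1/2.37 = 29.1561
  plasticizer: 22.3/0.98 = 22.7551
  zinc oxide: 5.5/5.6 = 0.9821
Sum of volumes = 141.3889
SG = 196.9 / 141.3889 = 1.393

SG = 1.393


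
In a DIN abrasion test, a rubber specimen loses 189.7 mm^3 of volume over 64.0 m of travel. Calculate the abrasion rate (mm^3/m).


Rate = volume_loss / distance
= 189.7 / 64.0
= 2.964 mm^3/m

2.964 mm^3/m


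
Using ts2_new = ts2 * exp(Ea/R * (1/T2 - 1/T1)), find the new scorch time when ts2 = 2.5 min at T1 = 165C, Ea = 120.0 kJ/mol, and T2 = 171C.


Convert temperatures: T1 = 165 + 273.15 = 438.15 K, T2 = 171 + 273.15 = 444.15 K
ts2_new = 2.5 * exp(120000 / 8.314 * (1/444.15 - 1/438.15))
1/T2 - 1/T1 = -3.0832e-05
ts2_new = 1.6 min

1.6 min


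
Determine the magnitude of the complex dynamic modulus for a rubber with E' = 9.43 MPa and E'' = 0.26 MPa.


|E*| = sqrt(E'^2 + E''^2)
= sqrt(9.43^2 + 0.26^2)
= sqrt(88.9249 + 0.0676)
= 9.434 MPa

9.434 MPa


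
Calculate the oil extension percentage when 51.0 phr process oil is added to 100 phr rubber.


Oil % = oil / (100 + oil) * 100
= 51.0 / (100 + 51.0) * 100
= 51.0 / 151.0 * 100
= 33.77%

33.77%


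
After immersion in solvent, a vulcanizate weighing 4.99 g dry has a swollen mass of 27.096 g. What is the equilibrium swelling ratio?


Q = W_swollen / W_dry
Q = 27.096 / 4.99
Q = 5.43

Q = 5.43


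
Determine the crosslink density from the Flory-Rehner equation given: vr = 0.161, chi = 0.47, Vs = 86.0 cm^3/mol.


ln(1 - vr) = ln(1 - 0.161) = -0.1755
Numerator = -((-0.1755) + 0.161 + 0.47 * 0.161^2) = 0.0024
Denominator = 86.0 * (0.161^(1/3) - 0.161/2) = 39.8620
nu = 0.0024 / 39.8620 = 5.9247e-05 mol/cm^3

5.9247e-05 mol/cm^3


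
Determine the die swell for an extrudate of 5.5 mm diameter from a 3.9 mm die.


Die swell ratio = D_extrudate / D_die
= 5.5 / 3.9
= 1.41

Die swell = 1.41


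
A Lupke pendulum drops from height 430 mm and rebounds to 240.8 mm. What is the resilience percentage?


Resilience = h_rebound / h_drop * 100
= 240.8 / 430 * 100
= 56.0%

56.0%


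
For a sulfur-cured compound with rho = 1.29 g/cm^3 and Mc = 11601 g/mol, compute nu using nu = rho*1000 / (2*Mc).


nu = rho * 1000 / (2 * Mc)
nu = 1.29 * 1000 / (2 * 11601)
nu = 1290.0 / 23202
nu = 0.0556 mol/L

0.0556 mol/L


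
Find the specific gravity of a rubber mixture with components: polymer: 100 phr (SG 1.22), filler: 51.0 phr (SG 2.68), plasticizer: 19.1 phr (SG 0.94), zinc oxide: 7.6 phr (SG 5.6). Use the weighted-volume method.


Sum of weights = 177.7
Volume contributions:
  polymer: 100/1.22 = 81.9672
  filler: 51.0/2.68 = 19.0299
  plasticizer: 19.1/0.94 = 20.3191
  zinc oxide: 7.6/5.6 = 1.3571
Sum of volumes = 122.6734
SG = 177.7 / 122.6734 = 1.449

SG = 1.449


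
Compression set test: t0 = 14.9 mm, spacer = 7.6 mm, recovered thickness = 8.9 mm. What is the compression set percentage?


CS = (t0 - recovered) / (t0 - ts) * 100
= (14.9 - 8.9) / (14.9 - 7.6) * 100
= 6.0 / 7.3 * 100
= 82.2%

82.2%


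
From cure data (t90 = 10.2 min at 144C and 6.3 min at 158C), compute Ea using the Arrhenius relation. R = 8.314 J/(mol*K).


T1 = 417.15 K, T2 = 431.15 K
1/T1 - 1/T2 = 7.7841e-05
ln(t1/t2) = ln(10.2/6.3) = 0.4818
Ea = 8.314 * 0.4818 / 7.7841e-05 = 51464.0249 J/mol
Ea = 51.46 kJ/mol

51.46 kJ/mol


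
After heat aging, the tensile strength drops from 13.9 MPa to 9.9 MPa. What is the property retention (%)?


Retention = aged / original * 100
= 9.9 / 13.9 * 100
= 71.2%

71.2%


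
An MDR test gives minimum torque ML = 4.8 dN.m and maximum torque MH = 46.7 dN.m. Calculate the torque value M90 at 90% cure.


M90 = ML + 0.9 * (MH - ML)
M90 = 4.8 + 0.9 * (46.7 - 4.8)
M90 = 4.8 + 0.9 * 41.9
M90 = 42.51 dN.m

42.51 dN.m


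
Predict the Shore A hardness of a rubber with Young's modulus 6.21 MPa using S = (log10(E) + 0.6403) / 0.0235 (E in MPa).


log10(E) = 0.0235*S - 0.6403  =>  S = (log10(E) + 0.6403) / 0.0235
log10(6.21) = 0.793092
S = (0.793092 + 0.6403) / 0.0235 = 1.433392 / 0.0235
S = 61.0

Shore A = 61.0


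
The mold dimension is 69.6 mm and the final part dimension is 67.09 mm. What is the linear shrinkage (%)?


Shrinkage = (mold - part) / mold * 100
= (69.6 - 67.09) / 69.6 * 100
= 2.51 / 69.6 * 100
= 3.61%

3.61%


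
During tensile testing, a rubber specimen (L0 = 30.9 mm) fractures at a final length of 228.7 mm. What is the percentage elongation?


Elongation = (Lf - L0) / L0 * 100
= (228.7 - 30.9) / 30.9 * 100
= 197.8 / 30.9 * 100
= 640.1%

640.1%


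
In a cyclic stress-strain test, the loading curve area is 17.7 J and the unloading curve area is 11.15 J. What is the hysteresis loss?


Hysteresis loss = loading - unloading
= 17.7 - 11.15
= 6.55 J

6.55 J


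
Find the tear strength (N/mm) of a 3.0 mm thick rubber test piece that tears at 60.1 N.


Tear strength = force / thickness
= 60.1 / 3.0
= 20.03 N/mm

20.03 N/mm


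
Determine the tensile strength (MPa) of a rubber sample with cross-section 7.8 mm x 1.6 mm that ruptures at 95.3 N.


Area = width * thickness = 7.8 * 1.6 = 12.48 mm^2
TS = force / area = 95.3 / 12.48 = 7.64 MPa

7.64 MPa


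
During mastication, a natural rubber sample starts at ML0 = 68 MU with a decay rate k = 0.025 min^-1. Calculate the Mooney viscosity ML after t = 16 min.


ML = ML0 * exp(-k * t)
ML = 68 * exp(-0.025 * 16)
ML = 68 * 0.6703
ML = 45.58 MU

45.58 MU


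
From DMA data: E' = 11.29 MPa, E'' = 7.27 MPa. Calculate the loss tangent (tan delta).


tan delta = E'' / E'
= 7.27 / 11.29
= 0.6439

tan delta = 0.6439


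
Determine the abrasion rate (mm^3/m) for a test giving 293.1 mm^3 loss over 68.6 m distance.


Rate = volume_loss / distance
= 293.1 / 68.6
= 4.273 mm^3/m

4.273 mm^3/m


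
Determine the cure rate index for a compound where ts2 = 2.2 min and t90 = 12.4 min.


CRI = 100 / (t90 - ts2)
= 100 / (12.4 - 2.2)
= 100 / 10.2
= 9.8 min^-1

9.8 min^-1


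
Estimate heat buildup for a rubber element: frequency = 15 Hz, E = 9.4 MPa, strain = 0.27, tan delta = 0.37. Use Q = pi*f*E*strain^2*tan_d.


Q = pi * f * E * strain^2 * tan_d
= pi * 15 * 9.4 * 0.27^2 * 0.37
= pi * 15 * 9.4 * 0.0729 * 0.37
= 11.9481

Q = 11.9481


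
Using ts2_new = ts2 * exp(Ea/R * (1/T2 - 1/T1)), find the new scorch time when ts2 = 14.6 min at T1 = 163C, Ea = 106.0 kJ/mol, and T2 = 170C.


Convert temperatures: T1 = 163 + 273.15 = 436.15 K, T2 = 170 + 273.15 = 443.15 K
ts2_new = 14.6 * exp(106000 / 8.314 * (1/443.15 - 1/436.15))
1/T2 - 1/T1 = -3.6217e-05
ts2_new = 9.2 min

9.2 min


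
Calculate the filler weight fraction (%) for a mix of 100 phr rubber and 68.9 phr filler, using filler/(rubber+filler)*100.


Filler % = filler / (rubber + filler) * 100
= 68.9 / (100 + 68.9) * 100
= 68.9 / 168.9 * 100
= 40.79%

40.79%


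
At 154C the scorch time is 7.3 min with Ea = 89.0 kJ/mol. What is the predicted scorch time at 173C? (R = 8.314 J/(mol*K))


Convert temperatures: T1 = 154 + 273.15 = 427.15 K, T2 = 173 + 273.15 = 446.15 K
ts2_new = 7.3 * exp(89000 / 8.314 * (1/446.15 - 1/427.15))
1/T2 - 1/T1 = -9.9699e-05
ts2_new = 2.51 min

2.51 min


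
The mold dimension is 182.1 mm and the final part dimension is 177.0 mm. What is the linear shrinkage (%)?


Shrinkage = (mold - part) / mold * 100
= (182.1 - 177.0) / 182.1 * 100
= 5.1 / 182.1 * 100
= 2.8%

2.8%


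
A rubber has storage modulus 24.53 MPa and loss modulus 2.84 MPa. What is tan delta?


tan delta = E'' / E'
= 2.84 / 24.53
= 0.1158

tan delta = 0.1158


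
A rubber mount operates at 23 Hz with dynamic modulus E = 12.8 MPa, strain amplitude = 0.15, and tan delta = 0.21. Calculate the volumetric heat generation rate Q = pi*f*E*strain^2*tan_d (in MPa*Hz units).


Q = pi * f * E * strain^2 * tan_d
= pi * 23 * 12.8 * 0.15^2 * 0.21
= pi * 23 * 12.8 * 0.0225 * 0.21
= 4.3701

Q = 4.3701


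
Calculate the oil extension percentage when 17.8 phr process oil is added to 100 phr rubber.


Oil % = oil / (100 + oil) * 100
= 17.8 / (100 + 17.8) * 100
= 17.8 / 117.8 * 100
= 15.11%

15.11%


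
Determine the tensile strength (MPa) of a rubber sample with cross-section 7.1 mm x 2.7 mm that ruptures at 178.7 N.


Area = width * thickness = 7.1 * 2.7 = 19.17 mm^2
TS = force / area = 178.7 / 19.17 = 9.32 MPa

9.32 MPa


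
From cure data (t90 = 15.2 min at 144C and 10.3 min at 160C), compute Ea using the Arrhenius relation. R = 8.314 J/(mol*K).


T1 = 417.15 K, T2 = 433.15 K
1/T1 - 1/T2 = 8.8550e-05
ln(t1/t2) = ln(15.2/10.3) = 0.3892
Ea = 8.314 * 0.3892 / 8.8550e-05 = 36537.5438 J/mol
Ea = 36.54 kJ/mol

36.54 kJ/mol


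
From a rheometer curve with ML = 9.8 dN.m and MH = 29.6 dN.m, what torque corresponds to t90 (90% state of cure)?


M90 = ML + 0.9 * (MH - ML)
M90 = 9.8 + 0.9 * (29.6 - 9.8)
M90 = 9.8 + 0.9 * 19.8
M90 = 27.62 dN.m

27.62 dN.m


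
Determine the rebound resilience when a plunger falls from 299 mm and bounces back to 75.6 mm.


Resilience = h_rebound / h_drop * 100
= 75.6 / 299 * 100
= 25.3%

25.3%


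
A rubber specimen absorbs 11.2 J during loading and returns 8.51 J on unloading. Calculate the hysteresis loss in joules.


Hysteresis loss = loading - unloading
= 11.2 - 8.51
= 2.69 J

2.69 J


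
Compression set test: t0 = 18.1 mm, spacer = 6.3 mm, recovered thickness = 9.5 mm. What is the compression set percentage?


CS = (t0 - recovered) / (t0 - ts) * 100
= (18.1 - 9.5) / (18.1 - 6.3) * 100
= 8.6 / 11.8 * 100
= 72.9%

72.9%


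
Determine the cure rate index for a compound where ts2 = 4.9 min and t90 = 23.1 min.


CRI = 100 / (t90 - ts2)
= 100 / (23.1 - 4.9)
= 100 / 18.2
= 5.49 min^-1

5.49 min^-1


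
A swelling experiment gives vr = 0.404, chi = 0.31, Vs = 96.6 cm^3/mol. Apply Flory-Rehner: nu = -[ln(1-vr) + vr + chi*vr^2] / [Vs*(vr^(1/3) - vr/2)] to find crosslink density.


ln(1 - vr) = ln(1 - 0.404) = -0.5175
Numerator = -((-0.5175) + 0.404 + 0.31 * 0.404^2) = 0.0629
Denominator = 96.6 * (0.404^(1/3) - 0.404/2) = 51.8988
nu = 0.0629 / 51.8988 = 0.0012 mol/cm^3

0.0012 mol/cm^3


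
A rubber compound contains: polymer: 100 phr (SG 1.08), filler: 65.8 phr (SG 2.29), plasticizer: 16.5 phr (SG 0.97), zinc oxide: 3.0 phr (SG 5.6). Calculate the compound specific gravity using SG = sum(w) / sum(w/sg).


Sum of weights = 185.3
Volume contributions:
  polymer: 100/1.08 = 92.5926
  filler: 65.8/2.29 = 28.7336
  plasticizer: 16.5/0.97 = 17.0103
  zinc oxide: 3.0/5.6 = 0.5357
Sum of volumes = 138.8722
SG = 185.3 / 138.8722 = 1.334

SG = 1.334


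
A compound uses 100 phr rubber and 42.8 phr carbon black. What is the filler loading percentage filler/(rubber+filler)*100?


Filler % = filler / (rubber + filler) * 100
= 42.8 / (100 + 42.8) * 100
= 42.8 / 142.8 * 100
= 29.97%

29.97%


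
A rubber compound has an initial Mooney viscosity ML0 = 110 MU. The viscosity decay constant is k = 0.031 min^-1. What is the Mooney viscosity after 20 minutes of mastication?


ML = ML0 * exp(-k * t)
ML = 110 * exp(-0.031 * 20)
ML = 110 * 0.5379
ML = 59.17 MU

59.17 MU


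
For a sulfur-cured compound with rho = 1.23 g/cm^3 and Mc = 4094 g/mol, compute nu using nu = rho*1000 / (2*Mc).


nu = rho * 1000 / (2 * Mc)
nu = 1.23 * 1000 / (2 * 4094)
nu = 1230.0 / 8188
nu = 0.1502 mol/L

0.1502 mol/L


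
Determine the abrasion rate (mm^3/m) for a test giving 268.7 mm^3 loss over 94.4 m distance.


Rate = volume_loss / distance
= 268.7 / 94.4
= 2.846 mm^3/m

2.846 mm^3/m


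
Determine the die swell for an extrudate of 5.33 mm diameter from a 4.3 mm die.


Die swell ratio = D_extrudate / D_die
= 5.33 / 4.3
= 1.24

Die swell = 1.24


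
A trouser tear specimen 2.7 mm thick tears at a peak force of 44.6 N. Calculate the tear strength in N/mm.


Tear strength = force / thickness
= 44.6 / 2.7
= 16.52 N/mm

16.52 N/mm


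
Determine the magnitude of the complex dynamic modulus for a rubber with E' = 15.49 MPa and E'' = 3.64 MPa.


|E*| = sqrt(E'^2 + E''^2)
= sqrt(15.49^2 + 3.64^2)
= sqrt(239.9401 + 13.2496)
= 15.912 MPa

15.912 MPa


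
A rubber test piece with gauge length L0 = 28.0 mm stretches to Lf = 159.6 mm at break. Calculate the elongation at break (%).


Elongation = (Lf - L0) / L0 * 100
= (159.6 - 28.0) / 28.0 * 100
= 131.6 / 28.0 * 100
= 470.0%

470.0%


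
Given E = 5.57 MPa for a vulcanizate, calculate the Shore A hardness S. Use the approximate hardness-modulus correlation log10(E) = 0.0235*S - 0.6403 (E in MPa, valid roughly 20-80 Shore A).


log10(E) = 0.0235*S - 0.6403  =>  S = (log10(E) + 0.6403) / 0.0235
log10(5.57) = 0.745855
S = (0.745855 + 0.6403) / 0.0235 = 1.386155 / 0.0235
S = 59.0

Shore A = 59.0


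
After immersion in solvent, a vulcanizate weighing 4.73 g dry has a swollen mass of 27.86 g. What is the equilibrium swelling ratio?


Q = W_swollen / W_dry
Q = 27.86 / 4.73
Q = 5.89

Q = 5.89


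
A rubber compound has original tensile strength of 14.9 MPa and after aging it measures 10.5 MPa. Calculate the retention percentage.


Retention = aged / original * 100
= 10.5 / 14.9 * 100
= 70.5%

70.5%


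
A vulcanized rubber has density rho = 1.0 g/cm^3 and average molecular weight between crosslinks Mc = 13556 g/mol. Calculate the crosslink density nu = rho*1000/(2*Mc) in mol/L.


nu = rho * 1000 / (2 * Mc)
nu = 1.0 * 1000 / (2 * 13556)
nu = 1000.0 / 27112
nu = 0.0369 mol/L

0.0369 mol/L


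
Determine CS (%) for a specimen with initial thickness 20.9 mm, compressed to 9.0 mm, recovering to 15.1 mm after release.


CS = (t0 - recovered) / (t0 - ts) * 100
= (20.9 - 15.1) / (20.9 - 9.0) * 100
= 5.8 / 11.9 * 100
= 48.7%

48.7%


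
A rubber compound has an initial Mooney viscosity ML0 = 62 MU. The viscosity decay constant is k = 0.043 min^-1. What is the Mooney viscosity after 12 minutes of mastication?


ML = ML0 * exp(-k * t)
ML = 62 * exp(-0.043 * 12)
ML = 62 * 0.5969
ML = 37.01 MU

37.01 MU


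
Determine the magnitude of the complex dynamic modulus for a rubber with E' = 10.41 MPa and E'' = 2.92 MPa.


|E*| = sqrt(E'^2 + E''^2)
= sqrt(10.41^2 + 2.92^2)
= sqrt(108.3681 + 8.5264)
= 10.812 MPa

10.812 MPa


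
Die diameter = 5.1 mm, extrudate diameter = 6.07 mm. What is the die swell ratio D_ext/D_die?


Die swell ratio = D_extrudate / D_die
= 6.07 / 5.1
= 1.19

Die swell = 1.19


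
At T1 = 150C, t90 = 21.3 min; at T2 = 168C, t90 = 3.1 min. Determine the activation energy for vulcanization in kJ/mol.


T1 = 423.15 K, T2 = 441.15 K
1/T1 - 1/T2 = 9.6425e-05
ln(t1/t2) = ln(21.3/3.1) = 1.9273
Ea = 8.314 * 1.9273 / 9.6425e-05 = 166176.1080 J/mol
Ea = 166.18 kJ/mol

166.18 kJ/mol


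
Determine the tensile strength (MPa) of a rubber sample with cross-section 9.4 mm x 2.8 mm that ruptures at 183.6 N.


Area = width * thickness = 9.4 * 2.8 = 26.32 mm^2
TS = force / area = 183.6 / 26.32 = 6.98 MPa

6.98 MPa


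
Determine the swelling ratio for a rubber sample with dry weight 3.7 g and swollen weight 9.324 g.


Q = W_swollen / W_dry
Q = 9.324 / 3.7
Q = 2.52

Q = 2.52


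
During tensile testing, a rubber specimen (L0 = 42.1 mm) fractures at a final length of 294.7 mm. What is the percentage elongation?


Elongation = (Lf - L0) / L0 * 100
= (294.7 - 42.1) / 42.1 * 100
= 252.6 / 42.1 * 100
= 600.0%

600.0%


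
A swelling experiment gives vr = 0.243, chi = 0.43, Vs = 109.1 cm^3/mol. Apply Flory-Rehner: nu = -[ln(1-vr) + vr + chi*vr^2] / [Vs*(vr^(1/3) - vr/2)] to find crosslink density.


ln(1 - vr) = ln(1 - 0.243) = -0.2784
Numerator = -((-0.2784) + 0.243 + 0.43 * 0.243^2) = 0.0100
Denominator = 109.1 * (0.243^(1/3) - 0.243/2) = 54.8255
nu = 0.0100 / 54.8255 = 1.8241e-04 mol/cm^3

1.8241e-04 mol/cm^3


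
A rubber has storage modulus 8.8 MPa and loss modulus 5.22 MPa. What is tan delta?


tan delta = E'' / E'
= 5.22 / 8.8
= 0.5932

tan delta = 0.5932


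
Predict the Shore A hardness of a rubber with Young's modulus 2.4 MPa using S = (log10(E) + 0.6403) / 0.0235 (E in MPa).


log10(E) = 0.0235*S - 0.6403  =>  S = (log10(E) + 0.6403) / 0.0235
log10(2.4) = 0.380211
S = (0.380211 + 0.6403) / 0.0235 = 1.020511 / 0.0235
S = 43.4

Shore A = 43.4


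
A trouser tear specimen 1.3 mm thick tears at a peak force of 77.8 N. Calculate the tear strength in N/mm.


Tear strength = force / thickness
= 77.8 / 1.3
= 59.85 N/mm

59.85 N/mm


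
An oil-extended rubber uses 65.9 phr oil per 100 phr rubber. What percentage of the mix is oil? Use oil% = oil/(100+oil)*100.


Oil % = oil / (100 + oil) * 100
= 65.9 / (100 + 65.9) * 100
= 65.9 / 165.9 * 100
= 39.72%

39.72%


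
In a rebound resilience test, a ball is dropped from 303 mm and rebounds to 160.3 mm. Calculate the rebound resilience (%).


Resilience = h_rebound / h_drop * 100
= 160.3 / 303 * 100
= 52.9%

52.9%


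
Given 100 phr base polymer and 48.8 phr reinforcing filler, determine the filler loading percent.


Filler % = filler / (rubber + filler) * 100
= 48.8 / (100 + 48.8) * 100
= 48.8 / 148.8 * 100
= 32.8%

32.8%


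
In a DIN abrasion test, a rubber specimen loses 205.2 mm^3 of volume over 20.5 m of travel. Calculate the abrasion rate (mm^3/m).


Rate = volume_loss / distance
= 205.2 / 20.5
= 10.01 mm^3/m

10.01 mm^3/m


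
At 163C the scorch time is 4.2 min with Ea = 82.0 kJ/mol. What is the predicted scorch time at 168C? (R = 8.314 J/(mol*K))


Convert temperatures: T1 = 163 + 273.15 = 436.15 K, T2 = 168 + 273.15 = 441.15 K
ts2_new = 4.2 * exp(82000 / 8.314 * (1/441.15 - 1/436.15))
1/T2 - 1/T1 = -2.5987e-05
ts2_new = 3.25 min

3.25 min


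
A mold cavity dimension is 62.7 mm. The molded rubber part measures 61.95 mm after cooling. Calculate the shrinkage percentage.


Shrinkage = (mold - part) / mold * 100
= (62.7 - 61.95) / 62.7 * 100
= 0.75 / 62.7 * 100
= 1.2%

1.2%


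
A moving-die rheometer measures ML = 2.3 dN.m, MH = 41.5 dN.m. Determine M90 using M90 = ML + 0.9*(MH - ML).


M90 = ML + 0.9 * (MH - ML)
M90 = 2.3 + 0.9 * (41.5 - 2.3)
M90 = 2.3 + 0.9 * 39.2
M90 = 37.58 dN.m

37.58 dN.m


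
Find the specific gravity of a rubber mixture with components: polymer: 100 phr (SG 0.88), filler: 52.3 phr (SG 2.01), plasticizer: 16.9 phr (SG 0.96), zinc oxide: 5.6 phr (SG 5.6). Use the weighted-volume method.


Sum of weights = 174.8
Volume contributions:
  polymer: 100/0.88 = 113.6364
  filler: 52.3/2.01 = 26.0199
  plasticizer: 16.9/0.96 = 17.6042
  zinc oxide: 5.6/5.6 = 1.0000
Sum of volumes = 158.2604
SG = 174.8 / 158.2604 = 1.105

SG = 1.105


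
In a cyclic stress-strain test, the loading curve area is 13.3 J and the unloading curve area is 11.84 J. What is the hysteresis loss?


Hysteresis loss = loading - unloading
= 13.3 - 11.84
= 1.46 J

1.46 J


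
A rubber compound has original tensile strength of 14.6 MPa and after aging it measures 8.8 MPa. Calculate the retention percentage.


Retention = aged / original * 100
= 8.8 / 14.6 * 100
= 60.3%

60.3%


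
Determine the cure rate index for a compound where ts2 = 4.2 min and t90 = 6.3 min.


CRI = 100 / (t90 - ts2)
= 100 / (6.3 - 4.2)
= 100 / 2.1
= 47.62 min^-1

47.62 min^-1


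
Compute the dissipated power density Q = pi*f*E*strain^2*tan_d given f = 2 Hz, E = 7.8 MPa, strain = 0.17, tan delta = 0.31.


Q = pi * f * E * strain^2 * tan_d
= pi * 2 * 7.8 * 0.17^2 * 0.31
= pi * 2 * 7.8 * 0.0289 * 0.31
= 0.4391

Q = 0.4391


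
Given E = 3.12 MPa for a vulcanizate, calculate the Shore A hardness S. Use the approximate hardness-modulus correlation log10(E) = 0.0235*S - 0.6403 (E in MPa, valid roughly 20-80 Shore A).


log10(E) = 0.0235*S - 0.6403  =>  S = (log10(E) + 0.6403) / 0.0235
log10(3.12) = 0.494155
S = (0.494155 + 0.6403) / 0.0235 = 1.134455 / 0.0235
S = 48.3

Shore A = 48.3


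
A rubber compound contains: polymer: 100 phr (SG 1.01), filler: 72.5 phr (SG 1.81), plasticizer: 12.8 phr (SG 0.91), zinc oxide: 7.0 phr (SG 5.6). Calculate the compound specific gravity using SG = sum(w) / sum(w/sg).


Sum of weights = 192.3
Volume contributions:
  polymer: 100/1.01 = 99.0099
  filler: 72.5/1.81 = 40.0552
  plasticizer: 12.8/0.91 = 14.0659
  zinc oxide: 7.0/5.6 = 1.2500
Sum of volumes = 154.3811
SG = 192.3 / 154.3811 = 1.246

SG = 1.246


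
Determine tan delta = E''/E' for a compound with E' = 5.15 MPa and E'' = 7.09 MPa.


tan delta = E'' / E'
= 7.09 / 5.15
= 1.3767

tan delta = 1.3767


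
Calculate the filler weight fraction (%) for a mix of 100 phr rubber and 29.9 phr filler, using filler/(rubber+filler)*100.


Filler % = filler / (rubber + filler) * 100
= 29.9 / (100 + 29.9) * 100
= 29.9 / 129.9 * 100
= 23.02%

23.02%


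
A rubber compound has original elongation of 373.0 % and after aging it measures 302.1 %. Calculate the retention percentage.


Retention = aged / original * 100
= 302.1 / 373.0 * 100
= 81.0%

81.0%


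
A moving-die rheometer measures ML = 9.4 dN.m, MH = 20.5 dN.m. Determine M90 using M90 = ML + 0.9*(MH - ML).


M90 = ML + 0.9 * (MH - ML)
M90 = 9.4 + 0.9 * (20.5 - 9.4)
M90 = 9.4 + 0.9 * 11.1
M90 = 19.39 dN.m

19.39 dN.m


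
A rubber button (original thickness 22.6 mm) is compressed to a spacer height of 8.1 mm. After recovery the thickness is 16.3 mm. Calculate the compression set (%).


CS = (t0 - recovered) / (t0 - ts) * 100
= (22.6 - 16.3) / (22.6 - 8.1) * 100
= 6.3 / 14.5 * 100
= 43.4%

43.4%


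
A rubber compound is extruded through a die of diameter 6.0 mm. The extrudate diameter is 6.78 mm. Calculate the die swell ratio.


Die swell ratio = D_extrudate / D_die
= 6.78 / 6.0
= 1.13

Die swell = 1.13


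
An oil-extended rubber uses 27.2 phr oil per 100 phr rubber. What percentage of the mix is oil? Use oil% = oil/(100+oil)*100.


Oil % = oil / (100 + oil) * 100
= 27.2 / (100 + 27.2) * 100
= 27.2 / 127.2 * 100
= 21.38%

21.38%


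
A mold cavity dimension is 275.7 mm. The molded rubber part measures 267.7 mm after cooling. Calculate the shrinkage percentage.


Shrinkage = (mold - part) / mold * 100
= (275.7 - 267.7) / 275.7 * 100
= 8.0 / 275.7 * 100
= 2.9%

2.9%


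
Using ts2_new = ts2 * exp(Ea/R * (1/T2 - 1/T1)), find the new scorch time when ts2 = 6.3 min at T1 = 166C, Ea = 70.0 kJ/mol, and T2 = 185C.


Convert temperatures: T1 = 166 + 273.15 = 439.15 K, T2 = 185 + 273.15 = 458.15 K
ts2_new = 6.3 * exp(70000 / 8.314 * (1/458.15 - 1/439.15))
1/T2 - 1/T1 = -9.4435e-05
ts2_new = 2.84 min

2.84 min


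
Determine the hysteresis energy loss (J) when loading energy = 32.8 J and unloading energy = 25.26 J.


Hysteresis loss = loading - unloading
= 32.8 - 25.26
= 7.54 J

7.54 J


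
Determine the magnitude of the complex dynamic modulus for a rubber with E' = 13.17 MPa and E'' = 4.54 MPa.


|E*| = sqrt(E'^2 + E''^2)
= sqrt(13.17^2 + 4.54^2)
= sqrt(173.4489 + 20.6116)
= 13.931 MPa

13.931 MPa


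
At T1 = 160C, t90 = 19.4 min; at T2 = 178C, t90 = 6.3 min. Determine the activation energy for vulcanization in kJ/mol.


T1 = 433.15 K, T2 = 451.15 K
1/T1 - 1/T2 = 9.2111e-05
ln(t1/t2) = ln(19.4/6.3) = 1.1247
Ea = 8.314 * 1.1247 / 9.2111e-05 = 101517.8798 J/mol
Ea = 101.52 kJ/mol

101.52 kJ/mol


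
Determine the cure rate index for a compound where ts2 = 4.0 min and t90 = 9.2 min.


CRI = 100 / (t90 - ts2)
= 100 / (9.2 - 4.0)
= 100 / 5.2
= 19.23 min^-1

19.23 min^-1


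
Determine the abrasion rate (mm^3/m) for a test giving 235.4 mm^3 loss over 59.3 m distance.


Rate = volume_loss / distance
= 235.4 / 59.3
= 3.97 mm^3/m

3.97 mm^3/m


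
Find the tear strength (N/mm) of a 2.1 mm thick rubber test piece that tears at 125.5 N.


Tear strength = force / thickness
= 125.5 / 2.1
= 59.76 N/mm

59.76 N/mm
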